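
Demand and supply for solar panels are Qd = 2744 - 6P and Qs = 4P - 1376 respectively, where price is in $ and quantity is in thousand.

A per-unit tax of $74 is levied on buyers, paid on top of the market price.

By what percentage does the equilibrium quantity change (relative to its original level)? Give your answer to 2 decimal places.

Before the shock: 2744 - 6P = 4P - 1376 ⇒ 4120 = 10P ⇒ P = 412, Q = 272.
Since buyers pay the price plus the tax, the effective demand curve becomes Qd = 2300 - 6P.
Equate the new curves: 2300 - 6P = 4P - 1376, giving 3676 = 10P, P = 367.6, Q = 94.4.
%ΔQ = (94.4 − 272) / 272 × 100 = -65.29%.

-65.29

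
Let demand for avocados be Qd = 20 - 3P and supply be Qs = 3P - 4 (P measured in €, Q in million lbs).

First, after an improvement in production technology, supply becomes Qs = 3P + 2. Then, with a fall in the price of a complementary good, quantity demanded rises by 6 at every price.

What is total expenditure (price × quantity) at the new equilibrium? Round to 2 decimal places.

Initially, 20 - 3P = 3P - 4, so 24 = 6P and P = 4, Q = 8.
The new curves are Qd = 26 - 3P (demand) and Qs = 3P + 2 (supply).
Equate the new curves: 26 - 3P = 3P + 2, giving 24 = 6P, P = 4, Q = 14.
New expenditure = 4 × 14 = 56.00.

56.00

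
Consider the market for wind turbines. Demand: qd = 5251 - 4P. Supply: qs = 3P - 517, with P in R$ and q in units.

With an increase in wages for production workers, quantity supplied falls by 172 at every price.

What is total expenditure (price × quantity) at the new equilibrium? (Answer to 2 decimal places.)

1575554.69

Before the shock: 5251 - 4P = 3P - 517 ⇒ 5768 = 7P ⇒ P = 824, q = 1955.
The shock moves the curves to qd = 5251 - 4P and qs = 3P - 689.
Setting them equal: 5251 - 4P = 3P - 689 → 5940 = 7P, so P = 5940/7 ≈ 848.5714 and q = 12997/7 ≈ 1856.7143.
New expenditure = 848.5714 × 1856.7143 = 1575554.69.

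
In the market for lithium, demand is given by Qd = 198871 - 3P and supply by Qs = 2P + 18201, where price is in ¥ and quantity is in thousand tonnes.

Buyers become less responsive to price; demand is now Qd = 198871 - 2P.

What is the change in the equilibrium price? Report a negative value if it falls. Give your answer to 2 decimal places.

+9033.50

Before the shock: 198871 - 3P = 2P + 18201 ⇒ 180670 = 5P ⇒ P = 36134, Q = 90469.
With the change applied: demand Qd = 198871 - 2P, supply Qs = 2P + 18201.
New equilibrium: 198871 - 2P = 2P + 18201 ⇒ 180670 = 4P ⇒ P = 45167.5, Q = 108536.
ΔP = 45167.5 − 36134 = +9033.50.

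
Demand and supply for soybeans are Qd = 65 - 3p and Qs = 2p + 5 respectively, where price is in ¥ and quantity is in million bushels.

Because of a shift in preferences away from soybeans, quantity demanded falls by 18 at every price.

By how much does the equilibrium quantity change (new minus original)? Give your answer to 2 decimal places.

Solve the original market: 65 - 3p = 2p + 5, hence p = 12 and Q = 29.
The new curves are Qd = 47 - 3p (demand) and Qs = 2p + 5 (supply).
Setting them equal: 47 - 3p = 2p + 5 → 42 = 5p, so p = 8.4 and Q = 21.8.
ΔQ = 21.8 − 29 = -7.20.

-7.20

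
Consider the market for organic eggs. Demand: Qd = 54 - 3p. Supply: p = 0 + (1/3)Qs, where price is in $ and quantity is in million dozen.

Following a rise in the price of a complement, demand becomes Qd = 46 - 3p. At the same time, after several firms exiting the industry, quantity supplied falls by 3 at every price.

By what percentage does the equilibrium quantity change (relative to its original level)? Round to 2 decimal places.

-20.37

Original equilibrium: 54 - 3p = 3p gives 54 = 6p, so p = 9 and Q = 27.
With the change applied: demand Qd = 46 - 3p, supply Qs = 3p - 3.
Clearing the new market: 46 - 3p = 3p - 3, so p = 49/6 ≈ 8.1667 and Q = 21.5.
%ΔQ = (21.5 − 27) / 27 × 100 = -20.37%.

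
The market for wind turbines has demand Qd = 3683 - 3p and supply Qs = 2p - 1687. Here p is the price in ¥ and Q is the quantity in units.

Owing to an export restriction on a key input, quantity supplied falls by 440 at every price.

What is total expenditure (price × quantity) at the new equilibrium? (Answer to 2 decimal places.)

Initially, 3683 - 3p = 2p - 1687, so 5370 = 5p and p = 1074, Q = 461.
After the shift, demand is Qd = 3683 - 3p and supply is Qs = 2p - 2127.
Setting them equal: 3683 - 3p = 2p - 2127 → 5810 = 5p, so p = 1162 and Q = 197.
New expenditure = 1162 × 197 = 228914.00.

228914.00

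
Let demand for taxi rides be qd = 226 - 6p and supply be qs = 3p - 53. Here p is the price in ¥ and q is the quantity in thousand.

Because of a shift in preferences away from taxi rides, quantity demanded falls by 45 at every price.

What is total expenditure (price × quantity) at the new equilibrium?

Initially, 226 - 6p = 3p - 53, so 279 = 9p and p = 31, q = 40.
With the change applied: demand qd = 181 - 6p, supply qs = 3p - 53.
New equilibrium: 181 - 6p = 3p - 53 ⇒ 234 = 9p ⇒ p = 26, q = 25.
New expenditure = 26 × 25 = 650.

650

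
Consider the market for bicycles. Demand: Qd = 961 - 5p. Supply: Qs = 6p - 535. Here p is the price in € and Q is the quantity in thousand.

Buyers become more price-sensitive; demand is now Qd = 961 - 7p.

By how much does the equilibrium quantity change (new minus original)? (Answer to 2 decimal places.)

Original equilibrium: 961 - 5p = 6p - 535 gives 1496 = 11p, so p = 136 and Q = 281.
With the change applied: demand Qd = 961 - 7p, supply Qs = 6p - 535.
Setting them equal: 961 - 7p = 6p - 535 → 1496 = 13p, so p = 1496/13 ≈ 115.0769 and Q = 2021/13 ≈ 155.4615.
ΔQ = 155.4615 − 281 = -125.54.

-125.54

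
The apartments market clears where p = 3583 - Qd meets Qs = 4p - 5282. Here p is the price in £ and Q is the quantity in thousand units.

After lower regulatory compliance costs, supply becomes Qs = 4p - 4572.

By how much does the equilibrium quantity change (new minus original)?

Initially, 3583 - p = 4p - 5282, so 8865 = 5p and p = 1773, Q = 1810.
The shock moves the curves to Qd = 3583 - p and Qs = 4p - 4572.
New equilibrium: 3583 - p = 4p - 4572 ⇒ 8155 = 5p ⇒ p = 1631, Q = 1952.
ΔQ = 1952 − 1810 = +142.

+142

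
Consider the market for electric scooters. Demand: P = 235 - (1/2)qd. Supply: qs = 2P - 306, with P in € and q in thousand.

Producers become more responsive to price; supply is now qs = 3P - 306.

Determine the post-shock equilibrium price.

Original equilibrium: 470 - 2P = 2P - 306 gives 776 = 4P, so P = 194 and q = 82.
The new curves are qd = 470 - 2P (demand) and qs = 3P - 306 (supply).
New equilibrium: 470 - 2P = 3P - 306 ⇒ 776 = 5P ⇒ P = 155.2, q = 159.6.

155.2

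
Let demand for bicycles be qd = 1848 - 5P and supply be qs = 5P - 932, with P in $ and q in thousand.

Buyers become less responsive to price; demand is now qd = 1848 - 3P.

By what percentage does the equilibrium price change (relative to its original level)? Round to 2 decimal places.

Initially, 1848 - 5P = 5P - 932, so 2780 = 10P and P = 278, q = 458.
With the change applied: demand qd = 1848 - 3P, supply qs = 5P - 932.
Clearing the new market: 1848 - 3P = 5P - 932, so P = 347.5 and q = 805.5.
%ΔP = (347.5 − 278) / 278 × 100 = +25.00%.

+25.00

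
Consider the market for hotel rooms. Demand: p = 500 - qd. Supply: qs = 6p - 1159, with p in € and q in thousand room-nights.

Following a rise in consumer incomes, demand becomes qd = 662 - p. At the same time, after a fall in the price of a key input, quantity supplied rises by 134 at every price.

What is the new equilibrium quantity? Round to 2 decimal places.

Before the shock: 500 - p = 6p - 1159 ⇒ 1659 = 7p ⇒ p = 237, q = 263.
With the change applied: demand qd = 662 - p, supply qs = 6p - 1025.
Clearing the new market: 662 - p = 6p - 1025, so p = 241 and q = 421.

421.00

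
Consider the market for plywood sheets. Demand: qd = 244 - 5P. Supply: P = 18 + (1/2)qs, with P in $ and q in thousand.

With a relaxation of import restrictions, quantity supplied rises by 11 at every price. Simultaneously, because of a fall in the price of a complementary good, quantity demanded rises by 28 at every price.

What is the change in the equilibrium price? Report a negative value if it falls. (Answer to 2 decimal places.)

Initially, 244 - 5P = 2P - 36, so 280 = 7P and P = 40, q = 44.
The shock moves the curves to qd = 272 - 5P and qs = 2P - 25.
Equate the new curves: 272 - 5P = 2P - 25, giving 297 = 7P, P = 297/7 ≈ 42.4286, q = 419/7 ≈ 59.8571.
ΔP = 42.4286 − 40 = +2.43.

+2.43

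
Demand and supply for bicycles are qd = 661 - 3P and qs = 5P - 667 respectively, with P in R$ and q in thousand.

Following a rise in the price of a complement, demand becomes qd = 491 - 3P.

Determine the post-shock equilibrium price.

Solve the original market: 661 - 3P = 5P - 667, hence P = 166 and q = 163.
After the shift, demand is qd = 491 - 3P and supply is qs = 5P - 667.
Clearing the new market: 491 - 3P = 5P - 667, so P = 144.75 and q = 56.75.

144.75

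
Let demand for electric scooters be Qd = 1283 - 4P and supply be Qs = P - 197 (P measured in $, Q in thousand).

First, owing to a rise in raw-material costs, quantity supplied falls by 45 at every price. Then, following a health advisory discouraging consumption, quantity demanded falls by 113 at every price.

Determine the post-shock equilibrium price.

Solve the original market: 1283 - 4P = P - 197, hence P = 296 and Q = 99.
With the change applied: demand Qd = 1170 - 4P, supply Qs = P - 242.
Equate the new curves: 1170 - 4P = P - 242, giving 1412 = 5P, P = 282.4, Q = 40.4.

282.4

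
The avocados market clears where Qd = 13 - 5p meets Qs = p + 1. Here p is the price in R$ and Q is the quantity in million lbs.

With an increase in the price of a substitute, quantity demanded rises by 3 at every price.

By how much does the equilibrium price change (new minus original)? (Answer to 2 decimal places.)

+0.50

Solve the original market: 13 - 5p = p + 1, hence p = 2 and Q = 3.
The new curves are Qd = 16 - 5p (demand) and Qs = p + 1 (supply).
Equate the new curves: 16 - 5p = p + 1, giving 15 = 6p, p = 2.5, Q = 3.5.
Δp = 2.5 − 2 = +0.50.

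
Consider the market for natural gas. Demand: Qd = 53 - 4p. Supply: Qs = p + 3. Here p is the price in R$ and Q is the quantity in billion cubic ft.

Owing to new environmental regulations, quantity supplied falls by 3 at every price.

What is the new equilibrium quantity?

Solve the original market: 53 - 4p = p + 3, hence p = 10 and Q = 13.
With the change applied: demand Qd = 53 - 4p, supply Qs = p.
Setting them equal: 53 - 4p = p → 53 = 5p, so p = 10.6 and Q = 10.6.

10.6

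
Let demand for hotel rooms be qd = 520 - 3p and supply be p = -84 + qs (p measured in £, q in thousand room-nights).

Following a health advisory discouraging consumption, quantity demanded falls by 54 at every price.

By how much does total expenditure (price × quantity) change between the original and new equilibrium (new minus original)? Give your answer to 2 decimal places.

-3894.75

Before the shock: 520 - 3p = p + 84 ⇒ 436 = 4p ⇒ p = 109, q = 193.
With the change applied: demand qd = 466 - 3p, supply qs = p + 84.
Setting them equal: 466 - 3p = p + 84 → 382 = 4p, so p = 95.5 and q = 179.5.
Expenditure moves from 109×193 = 21037 to 95.5×179.5 = 17142.25; change = -3894.75.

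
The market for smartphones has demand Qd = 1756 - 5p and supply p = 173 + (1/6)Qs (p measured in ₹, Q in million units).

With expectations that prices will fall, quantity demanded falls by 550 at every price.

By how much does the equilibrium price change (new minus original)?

-50

Before the shock: 1756 - 5p = 6p - 1038 ⇒ 2794 = 11p ⇒ p = 254, Q = 486.
The new curves are Qd = 1206 - 5p (demand) and Qs = 6p - 1038 (supply).
Equate the new curves: 1206 - 5p = 6p - 1038, giving 2244 = 11p, p = 204, Q = 186.
Δp = 204 − 254 = -50.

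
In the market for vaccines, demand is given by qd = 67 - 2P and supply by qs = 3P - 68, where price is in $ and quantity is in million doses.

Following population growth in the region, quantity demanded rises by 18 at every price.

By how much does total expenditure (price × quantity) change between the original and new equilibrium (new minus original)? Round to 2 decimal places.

Initially, 67 - 2P = 3P - 68, so 135 = 5P and P = 27, q = 13.
The new curves are qd = 85 - 2P (demand) and qs = 3P - 68 (supply).
Equate the new curves: 85 - 2P = 3P - 68, giving 153 = 5P, P = 30.6, q = 23.8.
Expenditure moves from 27×13 = 351 to 30.6×23.8 = 728.28; change = +377.28.

+377.28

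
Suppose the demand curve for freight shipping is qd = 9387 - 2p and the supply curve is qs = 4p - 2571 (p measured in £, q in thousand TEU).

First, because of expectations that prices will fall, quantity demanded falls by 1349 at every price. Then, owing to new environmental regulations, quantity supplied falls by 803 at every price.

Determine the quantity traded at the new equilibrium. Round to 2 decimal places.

Solve the original market: 9387 - 2p = 4p - 2571, hence p = 1993 and q = 5401.
The new curves are qd = 8038 - 2p (demand) and qs = 4p - 3374 (supply).
Clearing the new market: 8038 - 2p = 4p - 3374, so p = 1902 and q = 4234.

4234.00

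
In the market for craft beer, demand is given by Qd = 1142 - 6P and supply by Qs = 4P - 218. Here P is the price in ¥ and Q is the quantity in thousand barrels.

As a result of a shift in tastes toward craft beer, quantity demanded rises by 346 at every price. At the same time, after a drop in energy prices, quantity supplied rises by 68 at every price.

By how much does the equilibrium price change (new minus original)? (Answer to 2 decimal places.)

+27.80

Before the shock: 1142 - 6P = 4P - 218 ⇒ 1360 = 10P ⇒ P = 136, Q = 326.
After the shift, demand is Qd = 1488 - 6P and supply is Qs = 4P - 150.
Clearing the new market: 1488 - 6P = 4P - 150, so P = 163.8 and Q = 505.2.
ΔP = 163.8 − 136 = +27.80.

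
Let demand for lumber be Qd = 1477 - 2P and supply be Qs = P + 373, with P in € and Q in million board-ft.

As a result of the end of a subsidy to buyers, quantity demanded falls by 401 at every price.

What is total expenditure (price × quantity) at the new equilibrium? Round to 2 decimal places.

Before the shock: 1477 - 2P = P + 373 ⇒ 1104 = 3P ⇒ P = 368, Q = 741.
With the change applied: demand Qd = 1076 - 2P, supply Qs = P + 373.
Clearing the new market: 1076 - 2P = P + 373, so P = 703/3 ≈ 234.3333 and Q = 1822/3 ≈ 607.3333.
New expenditure = 234.3333 × 607.3333 = 142318.44.

142318.44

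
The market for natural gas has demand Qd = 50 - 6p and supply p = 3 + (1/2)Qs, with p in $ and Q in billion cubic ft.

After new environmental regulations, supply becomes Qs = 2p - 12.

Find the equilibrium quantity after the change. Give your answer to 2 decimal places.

3.50

Original equilibrium: 50 - 6p = 2p - 6 gives 56 = 8p, so p = 7 and Q = 8.
After the shift, demand is Qd = 50 - 6p and supply is Qs = 2p - 12.
Equate the new curves: 50 - 6p = 2p - 12, giving 62 = 8p, p = 7.75, Q = 3.5.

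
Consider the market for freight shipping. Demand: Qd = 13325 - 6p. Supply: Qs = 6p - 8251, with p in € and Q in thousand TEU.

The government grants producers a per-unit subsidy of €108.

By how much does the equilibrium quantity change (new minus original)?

+324

Original equilibrium: 13325 - 6p = 6p - 8251 gives 21576 = 12p, so p = 1798 and Q = 2537.
Since sellers receive the price plus the subsidy, the effective supply curve becomes Qs = 6p - 7603.
Equate the new curves: 13325 - 6p = 6p - 7603, giving 20928 = 12p, p = 1744, Q = 2861.
ΔQ = 2861 − 2537 = +324.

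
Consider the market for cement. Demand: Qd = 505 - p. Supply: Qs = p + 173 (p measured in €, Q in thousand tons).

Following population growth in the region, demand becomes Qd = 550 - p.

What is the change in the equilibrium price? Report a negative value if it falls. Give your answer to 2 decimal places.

Original equilibrium: 505 - p = p + 173 gives 332 = 2p, so p = 166 and Q = 339.
With the change applied: demand Qd = 550 - p, supply Qs = p + 173.
New equilibrium: 550 - p = p + 173 ⇒ 377 = 2p ⇒ p = 188.5, Q = 361.5.
Δp = 188.5 − 166 = +22.50.

+22.50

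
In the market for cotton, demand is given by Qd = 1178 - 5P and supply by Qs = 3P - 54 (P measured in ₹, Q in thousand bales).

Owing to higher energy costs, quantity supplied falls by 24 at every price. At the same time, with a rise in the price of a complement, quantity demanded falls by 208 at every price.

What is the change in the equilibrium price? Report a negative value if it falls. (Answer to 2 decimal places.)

-23.00

Initially, 1178 - 5P = 3P - 54, so 1232 = 8P and P = 154, Q = 408.
The new curves are Qd = 970 - 5P (demand) and Qs = 3P - 78 (supply).
Setting them equal: 970 - 5P = 3P - 78 → 1048 = 8P, so P = 131 and Q = 315.
ΔP = 131 − 154 = -23.00.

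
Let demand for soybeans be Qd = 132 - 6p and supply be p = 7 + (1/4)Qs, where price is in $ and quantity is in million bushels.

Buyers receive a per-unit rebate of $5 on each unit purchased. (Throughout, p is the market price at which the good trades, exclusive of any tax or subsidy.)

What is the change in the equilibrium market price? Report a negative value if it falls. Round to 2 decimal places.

Initially, 132 - 6p = 4p - 28, so 160 = 10p and p = 16, Q = 36.
Since buyers' out-of-pocket price is the market price minus the rebate, the effective demand curve becomes Qd = 162 - 6p.
Equate the new curves: 162 - 6p = 4p - 28, giving 190 = 10p, p = 19, Q = 48.
Δp = 19 − 16 = +3.00.

+3.00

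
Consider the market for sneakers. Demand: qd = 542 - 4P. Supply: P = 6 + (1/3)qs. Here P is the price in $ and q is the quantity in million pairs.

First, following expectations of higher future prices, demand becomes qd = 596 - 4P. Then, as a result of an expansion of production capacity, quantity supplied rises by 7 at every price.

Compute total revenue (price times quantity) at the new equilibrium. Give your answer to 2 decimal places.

21604.24

Before the shock: 542 - 4P = 3P - 18 ⇒ 560 = 7P ⇒ P = 80, q = 222.
The shock moves the curves to qd = 596 - 4P and qs = 3P - 11.
Setting them equal: 596 - 4P = 3P - 11 → 607 = 7P, so P = 607/7 ≈ 86.7143 and q = 1744/7 ≈ 249.1429.
New expenditure = 86.7143 × 249.1429 = 21604.24.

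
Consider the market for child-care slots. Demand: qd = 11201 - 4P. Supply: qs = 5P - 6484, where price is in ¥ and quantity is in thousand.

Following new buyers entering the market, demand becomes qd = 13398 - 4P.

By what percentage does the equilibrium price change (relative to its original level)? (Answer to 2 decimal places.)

+12.42

Solve the original market: 11201 - 4P = 5P - 6484, hence P = 1965 and q = 3341.
With the change applied: demand qd = 13398 - 4P, supply qs = 5P - 6484.
New equilibrium: 13398 - 4P = 5P - 6484 ⇒ 19882 = 9P ⇒ P = 19882/9 ≈ 2209.1111, q = 41054/9 ≈ 4561.5556.
%ΔP = (2209.1111 − 1965) / 1965 × 100 = +12.42%.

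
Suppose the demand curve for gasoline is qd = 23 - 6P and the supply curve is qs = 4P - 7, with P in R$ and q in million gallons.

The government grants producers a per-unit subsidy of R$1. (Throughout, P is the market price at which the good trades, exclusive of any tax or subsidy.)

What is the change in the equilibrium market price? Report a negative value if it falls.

-0.4

Before the shock: 23 - 6P = 4P - 7 ⇒ 30 = 10P ⇒ P = 3, q = 5.
Since sellers receive the price plus the subsidy, the effective supply curve becomes qs = 4P - 3.
New equilibrium: 23 - 6P = 4P - 3 ⇒ 26 = 10P ⇒ P = 2.6, q = 7.4.
ΔP = 2.6 − 3 = -0.4.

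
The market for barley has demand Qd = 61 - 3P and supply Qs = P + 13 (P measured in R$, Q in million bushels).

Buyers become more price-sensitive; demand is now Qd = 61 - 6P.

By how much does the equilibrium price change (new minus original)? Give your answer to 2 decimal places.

Solve the original market: 61 - 3P = P + 13, hence P = 12 and Q = 25.
After the shift, demand is Qd = 61 - 6P and supply is Qs = P + 13.
New equilibrium: 61 - 6P = P + 13 ⇒ 48 = 7P ⇒ P = 48/7 ≈ 6.8571, Q = 139/7 ≈ 19.8571.
ΔP = 6.8571 − 12 = -5.14.

-5.14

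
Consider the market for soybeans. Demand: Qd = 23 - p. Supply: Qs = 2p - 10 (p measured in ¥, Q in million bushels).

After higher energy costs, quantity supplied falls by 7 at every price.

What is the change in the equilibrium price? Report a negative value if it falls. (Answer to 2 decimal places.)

Solve the original market: 23 - p = 2p - 10, hence p = 11 and Q = 12.
The shock moves the curves to Qd = 23 - p and Qs = 2p - 17.
Clearing the new market: 23 - p = 2p - 17, so p = 40/3 ≈ 13.3333 and Q = 29/3 ≈ 9.6667.
Δp = 13.3333 − 11 = +2.33.

+2.33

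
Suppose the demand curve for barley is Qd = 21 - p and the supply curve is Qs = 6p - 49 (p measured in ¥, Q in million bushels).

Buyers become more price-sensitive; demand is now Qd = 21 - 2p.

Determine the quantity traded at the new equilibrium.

Solve the original market: 21 - p = 6p - 49, hence p = 10 and Q = 11.
The shock moves the curves to Qd = 21 - 2p and Qs = 6p - 49.
Clearing the new market: 21 - 2p = 6p - 49, so p = 8.75 and Q = 3.5.

3.5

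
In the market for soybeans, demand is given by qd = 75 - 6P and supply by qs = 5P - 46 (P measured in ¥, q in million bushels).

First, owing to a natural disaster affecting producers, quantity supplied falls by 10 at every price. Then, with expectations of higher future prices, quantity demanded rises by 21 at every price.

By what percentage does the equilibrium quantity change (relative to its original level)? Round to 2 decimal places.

Solve the original market: 75 - 6P = 5P - 46, hence P = 11 and q = 9.
The new curves are qd = 96 - 6P (demand) and qs = 5P - 56 (supply).
Equate the new curves: 96 - 6P = 5P - 56, giving 152 = 11P, P = 152/11 ≈ 13.8182, q = 144/11 ≈ 13.0909.
%Δq = (13.0909 − 9) / 9 × 100 = +45.45%.

+45.45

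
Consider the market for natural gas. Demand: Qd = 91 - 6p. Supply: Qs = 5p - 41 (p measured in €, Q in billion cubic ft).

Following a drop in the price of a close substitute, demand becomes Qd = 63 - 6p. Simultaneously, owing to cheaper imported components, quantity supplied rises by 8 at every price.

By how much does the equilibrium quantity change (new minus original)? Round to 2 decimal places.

-8.36

Solve the original market: 91 - 6p = 5p - 41, hence p = 12 and Q = 19.
After the shift, demand is Qd = 63 - 6p and supply is Qs = 5p - 33.
Clearing the new market: 63 - 6p = 5p - 33, so p = 96/11 ≈ 8.7273 and Q = 117/11 ≈ 10.6364.
ΔQ = 10.6364 − 19 = -8.36.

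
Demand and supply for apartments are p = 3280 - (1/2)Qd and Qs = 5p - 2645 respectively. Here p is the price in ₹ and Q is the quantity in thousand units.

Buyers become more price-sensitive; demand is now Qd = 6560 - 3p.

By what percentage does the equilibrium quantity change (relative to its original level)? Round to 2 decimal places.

Before the shock: 6560 - 2p = 5p - 2645 ⇒ 9205 = 7p ⇒ p = 1315, Q = 3930.
The new curves are Qd = 6560 - 3p (demand) and Qs = 5p - 2645 (supply).
Equate the new curves: 6560 - 3p = 5p - 2645, giving 9205 = 8p, p = 1150.625, Q = 3108.125.
%ΔQ = (3108.125 − 3930) / 3930 × 100 = -20.91%.

-20.91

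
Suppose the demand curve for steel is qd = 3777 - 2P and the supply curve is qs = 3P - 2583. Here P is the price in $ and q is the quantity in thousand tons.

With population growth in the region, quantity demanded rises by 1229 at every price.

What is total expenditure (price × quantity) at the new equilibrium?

2990673.12

Before the shock: 3777 - 2P = 3P - 2583 ⇒ 6360 = 5P ⇒ P = 1272, q = 1233.
After the shift, demand is qd = 5006 - 2P and supply is qs = 3P - 2583.
Equate the new curves: 5006 - 2P = 3P - 2583, giving 7589 = 5P, P = 1517.8, q = 1970.4.
New expenditure = 1517.8 × 1970.4 = 2990673.12.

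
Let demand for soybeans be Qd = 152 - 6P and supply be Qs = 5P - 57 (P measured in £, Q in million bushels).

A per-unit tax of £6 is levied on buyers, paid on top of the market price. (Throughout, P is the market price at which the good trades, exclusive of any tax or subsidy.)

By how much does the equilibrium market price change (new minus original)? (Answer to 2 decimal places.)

Solve the original market: 152 - 6P = 5P - 57, hence P = 19 and Q = 38.
Since buyers pay the price plus the tax, the effective demand curve becomes Qd = 116 - 6P.
Clearing the new market: 116 - 6P = 5P - 57, so P = 173/11 ≈ 15.7273 and Q = 238/11 ≈ 21.6364.
ΔP = 15.7273 − 19 = -3.27.

-3.27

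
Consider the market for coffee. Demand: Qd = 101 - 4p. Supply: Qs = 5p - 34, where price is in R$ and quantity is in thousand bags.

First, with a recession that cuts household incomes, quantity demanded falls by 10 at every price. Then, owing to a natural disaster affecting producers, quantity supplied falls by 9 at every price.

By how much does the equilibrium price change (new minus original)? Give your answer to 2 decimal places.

Initially, 101 - 4p = 5p - 34, so 135 = 9p and p = 15, Q = 41.
The shock moves the curves to Qd = 91 - 4p and Qs = 5p - 43.
Setting them equal: 91 - 4p = 5p - 43 → 134 = 9p, so p = 134/9 ≈ 14.8889 and Q = 283/9 ≈ 31.4444.
Δp = 14.8889 − 15 = -0.11.

-0.11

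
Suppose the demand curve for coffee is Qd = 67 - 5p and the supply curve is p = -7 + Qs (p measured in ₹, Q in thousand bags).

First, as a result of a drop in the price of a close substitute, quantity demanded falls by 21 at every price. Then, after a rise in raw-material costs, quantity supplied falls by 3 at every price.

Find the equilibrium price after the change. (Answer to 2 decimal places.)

Before the shock: 67 - 5p = p + 7 ⇒ 60 = 6p ⇒ p = 10, Q = 17.
With the change applied: demand Qd = 46 - 5p, supply Qs = p + 4.
Clearing the new market: 46 - 5p = p + 4, so p = 7 and Q = 11.

7.00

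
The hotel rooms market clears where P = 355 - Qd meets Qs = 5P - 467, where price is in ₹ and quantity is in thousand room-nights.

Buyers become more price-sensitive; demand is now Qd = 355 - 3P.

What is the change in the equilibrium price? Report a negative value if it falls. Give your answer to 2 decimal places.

Solve the original market: 355 - P = 5P - 467, hence P = 137 and Q = 218.
With the change applied: demand Qd = 355 - 3P, supply Qs = 5P - 467.
Equate the new curves: 355 - 3P = 5P - 467, giving 822 = 8P, P = 102.75, Q = 46.75.
ΔP = 102.75 − 137 = -34.25.

-34.25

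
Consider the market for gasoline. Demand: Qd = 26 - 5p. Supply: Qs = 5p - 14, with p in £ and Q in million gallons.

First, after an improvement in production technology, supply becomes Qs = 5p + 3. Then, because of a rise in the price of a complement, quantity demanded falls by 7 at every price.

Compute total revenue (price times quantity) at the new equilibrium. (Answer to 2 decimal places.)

Initially, 26 - 5p = 5p - 14, so 40 = 10p and p = 4, Q = 6.
After the shift, demand is Qd = 19 - 5p and supply is Qs = 5p + 3.
Equate the new curves: 19 - 5p = 5p + 3, giving 16 = 10p, p = 1.6, Q = 11.
New expenditure = 1.6 × 11 = 17.60.

17.60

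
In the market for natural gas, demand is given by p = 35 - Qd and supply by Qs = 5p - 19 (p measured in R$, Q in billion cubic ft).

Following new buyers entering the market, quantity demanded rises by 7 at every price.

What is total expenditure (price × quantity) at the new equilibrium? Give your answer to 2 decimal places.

Before the shock: 35 - p = 5p - 19 ⇒ 54 = 6p ⇒ p = 9, Q = 26.
The new curves are Qd = 42 - p (demand) and Qs = 5p - 19 (supply).
New equilibrium: 42 - p = 5p - 19 ⇒ 61 = 6p ⇒ p = 61/6 ≈ 10.1667, Q = 191/6 ≈ 31.8333.
New expenditure = 10.1667 × 31.8333 = 323.64.

323.64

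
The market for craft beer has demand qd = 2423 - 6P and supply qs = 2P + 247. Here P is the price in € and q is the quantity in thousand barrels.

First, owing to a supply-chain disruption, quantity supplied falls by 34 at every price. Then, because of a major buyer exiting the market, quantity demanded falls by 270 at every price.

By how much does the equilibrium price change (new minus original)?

Solve the original market: 2423 - 6P = 2P + 247, hence P = 272 and q = 791.
The shock moves the curves to qd = 2153 - 6P and qs = 2P + 213.
Setting them equal: 2153 - 6P = 2P + 213 → 1940 = 8P, so P = 242.5 and q = 698.
ΔP = 242.5 − 272 = -29.5.

-29.5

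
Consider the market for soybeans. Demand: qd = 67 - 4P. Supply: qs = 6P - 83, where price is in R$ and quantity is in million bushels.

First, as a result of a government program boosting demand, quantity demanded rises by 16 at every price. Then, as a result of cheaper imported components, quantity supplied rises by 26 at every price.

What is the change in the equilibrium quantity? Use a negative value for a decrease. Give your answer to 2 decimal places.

Solve the original market: 67 - 4P = 6P - 83, hence P = 15 and q = 7.
With the change applied: demand qd = 83 - 4P, supply qs = 6P - 57.
Setting them equal: 83 - 4P = 6P - 57 → 140 = 10P, so P = 14 and q = 27.
Δq = 27 − 7 = +20.00.

+20.00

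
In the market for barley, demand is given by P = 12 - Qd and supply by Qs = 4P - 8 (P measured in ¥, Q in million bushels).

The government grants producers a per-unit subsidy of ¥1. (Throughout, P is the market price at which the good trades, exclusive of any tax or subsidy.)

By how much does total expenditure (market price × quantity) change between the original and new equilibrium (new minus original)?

Solve the original market: 12 - P = 4P - 8, hence P = 4 and Q = 8.
Since sellers receive the price plus the subsidy, the effective supply curve becomes Qs = 4P - 4.
Setting them equal: 12 - P = 4P - 4 → 16 = 5P, so P = 3.2 and Q = 8.8.
Expenditure moves from 4×8 = 32 to 3.2×8.8 = 28.16; change = -3.84.

-3.84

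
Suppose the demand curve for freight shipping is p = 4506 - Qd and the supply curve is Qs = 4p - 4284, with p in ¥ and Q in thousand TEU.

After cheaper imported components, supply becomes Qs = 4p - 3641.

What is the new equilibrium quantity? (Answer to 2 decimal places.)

2876.60

Solve the original market: 4506 - p = 4p - 4284, hence p = 1758 and Q = 2748.
The shock moves the curves to Qd = 4506 - p and Qs = 4p - 3641.
Clearing the new market: 4506 - p = 4p - 3641, so p = 1629.4 and Q = 2876.6.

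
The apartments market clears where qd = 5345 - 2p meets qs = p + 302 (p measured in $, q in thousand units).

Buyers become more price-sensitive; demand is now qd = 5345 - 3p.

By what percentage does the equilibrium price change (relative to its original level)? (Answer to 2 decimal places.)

Original equilibrium: 5345 - 2p = p + 302 gives 5043 = 3p, so p = 1681 and q = 1983.
With the change applied: demand qd = 5345 - 3p, supply qs = p + 302.
New equilibrium: 5345 - 3p = p + 302 ⇒ 5043 = 4p ⇒ p = 1260.75, q = 1562.75.
%Δp = (1260.75 − 1681) / 1681 × 100 = -25.00%.

-25.00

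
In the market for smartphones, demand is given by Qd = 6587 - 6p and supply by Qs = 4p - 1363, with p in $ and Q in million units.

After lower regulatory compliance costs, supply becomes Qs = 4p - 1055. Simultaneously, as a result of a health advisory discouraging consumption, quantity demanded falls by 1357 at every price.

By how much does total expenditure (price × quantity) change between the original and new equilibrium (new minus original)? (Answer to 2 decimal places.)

-527533.50

Solve the original market: 6587 - 6p = 4p - 1363, hence p = 795 and Q = 1817.
The new curves are Qd = 5230 - 6p (demand) and Qs = 4p - 1055 (supply).
Clearing the new market: 5230 - 6p = 4p - 1055, so p = 628.5 and Q = 1459.
Expenditure moves from 795×1817 = 1444515 to 628.5×1459 = 916981.5; change = -527533.50.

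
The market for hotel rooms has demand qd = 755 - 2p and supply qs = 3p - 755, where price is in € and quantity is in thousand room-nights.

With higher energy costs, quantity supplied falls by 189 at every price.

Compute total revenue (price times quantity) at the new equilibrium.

Solve the original market: 755 - 2p = 3p - 755, hence p = 302 and q = 151.
The shock moves the curves to qd = 755 - 2p and qs = 3p - 944.
Setting them equal: 755 - 2p = 3p - 944 → 1699 = 5p, so p = 339.8 and q = 75.4.
New expenditure = 339.8 × 75.4 = 25620.92.

25620.92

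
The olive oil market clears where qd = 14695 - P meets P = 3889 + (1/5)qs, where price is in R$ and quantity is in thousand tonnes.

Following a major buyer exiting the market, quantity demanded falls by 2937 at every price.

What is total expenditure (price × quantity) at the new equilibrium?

34102278.75

Original equilibrium: 14695 - P = 5P - 19445 gives 34140 = 6P, so P = 5690 and q = 9005.
After the shift, demand is qd = 11758 - P and supply is qs = 5P - 19445.
New equilibrium: 11758 - P = 5P - 19445 ⇒ 31203 = 6P ⇒ P = 5200.5, q = 6557.5.
New expenditure = 5200.5 × 6557.5 = 34102278.75.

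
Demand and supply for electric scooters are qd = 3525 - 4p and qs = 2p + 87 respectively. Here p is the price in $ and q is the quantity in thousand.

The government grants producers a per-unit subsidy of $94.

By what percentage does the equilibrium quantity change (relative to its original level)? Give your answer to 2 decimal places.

+10.16

Before the shock: 3525 - 4p = 2p + 87 ⇒ 3438 = 6p ⇒ p = 573, q = 1233.
Since sellers receive the price plus the subsidy, the effective supply curve becomes qs = 2p + 275.
Clearing the new market: 3525 - 4p = 2p + 275, so p = 1625/3 ≈ 541.6667 and q = 4075/3 ≈ 1358.3333.
%Δq = (1358.3333 − 1233) / 1233 × 100 = +10.16%.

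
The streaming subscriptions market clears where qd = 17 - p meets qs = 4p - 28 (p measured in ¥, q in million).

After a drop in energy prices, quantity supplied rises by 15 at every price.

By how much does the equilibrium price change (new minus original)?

-3

Before the shock: 17 - p = 4p - 28 ⇒ 45 = 5p ⇒ p = 9, q = 8.
With the change applied: demand qd = 17 - p, supply qs = 4p - 13.
Clearing the new market: 17 - p = 4p - 13, so p = 6 and q = 11.
Δp = 6 − 9 = -3.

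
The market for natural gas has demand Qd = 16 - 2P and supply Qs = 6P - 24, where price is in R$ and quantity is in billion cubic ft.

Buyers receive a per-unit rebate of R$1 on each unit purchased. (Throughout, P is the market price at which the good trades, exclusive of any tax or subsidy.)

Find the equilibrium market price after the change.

5.25

Initially, 16 - 2P = 6P - 24, so 40 = 8P and P = 5, Q = 6.
Since buyers' out-of-pocket price is the market price minus the rebate, the effective demand curve becomes Qd = 18 - 2P.
Equate the new curves: 18 - 2P = 6P - 24, giving 42 = 8P, P = 5.25, Q = 7.5.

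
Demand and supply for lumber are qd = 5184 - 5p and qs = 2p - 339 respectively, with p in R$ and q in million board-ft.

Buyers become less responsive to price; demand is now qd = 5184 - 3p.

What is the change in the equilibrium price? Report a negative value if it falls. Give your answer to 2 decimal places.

+315.60

Before the shock: 5184 - 5p = 2p - 339 ⇒ 5523 = 7p ⇒ p = 789, q = 1239.
With the change applied: demand qd = 5184 - 3p, supply qs = 2p - 339.
Clearing the new market: 5184 - 3p = 2p - 339, so p = 1104.6 and q = 1870.2.
Δp = 1104.6 − 789 = +315.60.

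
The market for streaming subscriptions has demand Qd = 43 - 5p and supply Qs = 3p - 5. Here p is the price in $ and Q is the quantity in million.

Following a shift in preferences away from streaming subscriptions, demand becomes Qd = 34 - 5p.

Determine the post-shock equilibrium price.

Original equilibrium: 43 - 5p = 3p - 5 gives 48 = 8p, so p = 6 and Q = 13.
The shock moves the curves to Qd = 34 - 5p and Qs = 3p - 5.
Equate the new curves: 34 - 5p = 3p - 5, giving 39 = 8p, p = 4.875, Q = 9.625.

4.875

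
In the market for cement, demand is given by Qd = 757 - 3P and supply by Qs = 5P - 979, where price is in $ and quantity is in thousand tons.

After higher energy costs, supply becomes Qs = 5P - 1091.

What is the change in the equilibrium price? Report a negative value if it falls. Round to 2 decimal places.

Original equilibrium: 757 - 3P = 5P - 979 gives 1736 = 8P, so P = 217 and Q = 106.
The new curves are Qd = 757 - 3P (demand) and Qs = 5P - 1091 (supply).
Equate the new curves: 757 - 3P = 5P - 1091, giving 1848 = 8P, P = 231, Q = 64.
ΔP = 231 − 217 = +14.00.

+14.00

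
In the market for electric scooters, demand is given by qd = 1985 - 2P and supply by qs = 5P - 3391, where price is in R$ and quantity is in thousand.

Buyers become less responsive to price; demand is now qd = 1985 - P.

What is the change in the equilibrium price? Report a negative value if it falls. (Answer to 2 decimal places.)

+128.00

Initially, 1985 - 2P = 5P - 3391, so 5376 = 7P and P = 768, q = 449.
With the change applied: demand qd = 1985 - P, supply qs = 5P - 3391.
Equate the new curves: 1985 - P = 5P - 3391, giving 5376 = 6P, P = 896, q = 1089.
ΔP = 896 − 768 = +128.00.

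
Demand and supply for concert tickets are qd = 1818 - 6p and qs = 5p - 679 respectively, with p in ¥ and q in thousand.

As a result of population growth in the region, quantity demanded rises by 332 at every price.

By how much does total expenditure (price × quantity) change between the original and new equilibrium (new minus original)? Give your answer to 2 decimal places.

+52573.98

Initially, 1818 - 6p = 5p - 679, so 2497 = 11p and p = 227, q = 456.
The shock moves the curves to qd = 2150 - 6p and qs = 5p - 679.
Clearing the new market: 2150 - 6p = 5p - 679, so p = 2829/11 ≈ 257.1818 and q = 6676/11 ≈ 606.9091.
Expenditure moves from 227×456 = 103512 to 257.1818×606.9091 = 156085.9835; change = +52573.98.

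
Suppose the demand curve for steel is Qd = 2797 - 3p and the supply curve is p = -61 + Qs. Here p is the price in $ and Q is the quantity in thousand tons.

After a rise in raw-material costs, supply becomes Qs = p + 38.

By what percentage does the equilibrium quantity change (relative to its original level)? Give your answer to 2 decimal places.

-2.32

Original equilibrium: 2797 - 3p = p + 61 gives 2736 = 4p, so p = 684 and Q = 745.
With the change applied: demand Qd = 2797 - 3p, supply Qs = p + 38.
Clearing the new market: 2797 - 3p = p + 38, so p = 689.75 and Q = 727.75.
%ΔQ = (727.75 − 745) / 745 × 100 = -2.32%.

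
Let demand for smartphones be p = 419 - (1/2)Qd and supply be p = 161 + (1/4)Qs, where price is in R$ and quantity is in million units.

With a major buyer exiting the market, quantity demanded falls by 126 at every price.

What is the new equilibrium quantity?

260

Initially, 838 - 2p = 4p - 644, so 1482 = 6p and p = 247, Q = 344.
The new curves are Qd = 712 - 2p (demand) and Qs = 4p - 644 (supply).
Setting them equal: 712 - 2p = 4p - 644 → 1356 = 6p, so p = 226 and Q = 260.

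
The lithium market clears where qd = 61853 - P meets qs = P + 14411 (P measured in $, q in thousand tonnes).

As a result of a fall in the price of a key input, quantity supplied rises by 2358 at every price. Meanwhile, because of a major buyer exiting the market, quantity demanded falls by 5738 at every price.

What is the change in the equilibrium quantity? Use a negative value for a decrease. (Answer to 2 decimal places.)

-1690.00

Original equilibrium: 61853 - P = P + 14411 gives 47442 = 2P, so P = 23721 and q = 38132.
The new curves are qd = 56115 - P (demand) and qs = P + 16769 (supply).
New equilibrium: 56115 - P = P + 16769 ⇒ 39346 = 2P ⇒ P = 19673, q = 36442.
Δq = 36442 − 38132 = -1690.00.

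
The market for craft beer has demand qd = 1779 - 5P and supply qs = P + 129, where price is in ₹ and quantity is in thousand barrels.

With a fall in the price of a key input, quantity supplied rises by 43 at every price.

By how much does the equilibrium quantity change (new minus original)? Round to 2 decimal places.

Solve the original market: 1779 - 5P = P + 129, hence P = 275 and q = 404.
After the shift, demand is qd = 1779 - 5P and supply is qs = P + 172.
Setting them equal: 1779 - 5P = P + 172 → 1607 = 6P, so P = 1607/6 ≈ 267.8333 and q = 2639/6 ≈ 439.8333.
Δq = 439.8333 − 404 = +35.83.

+35.83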